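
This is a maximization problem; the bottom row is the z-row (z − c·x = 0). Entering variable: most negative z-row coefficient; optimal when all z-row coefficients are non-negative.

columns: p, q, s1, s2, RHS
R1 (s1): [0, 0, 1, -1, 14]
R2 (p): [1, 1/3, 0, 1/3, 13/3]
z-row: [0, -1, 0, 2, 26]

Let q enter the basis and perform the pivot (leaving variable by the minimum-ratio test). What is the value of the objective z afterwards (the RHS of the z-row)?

Ratio test on column q — row 1: entry 0 ≤ 0; row 2: (13/3)/(1/3) = 13. Minimum is 13 at row 2 (p leaves); pivot element 1/3.
Pivot on row 2; the z-row RHS becomes 26 − (-1)·13 = 39.

39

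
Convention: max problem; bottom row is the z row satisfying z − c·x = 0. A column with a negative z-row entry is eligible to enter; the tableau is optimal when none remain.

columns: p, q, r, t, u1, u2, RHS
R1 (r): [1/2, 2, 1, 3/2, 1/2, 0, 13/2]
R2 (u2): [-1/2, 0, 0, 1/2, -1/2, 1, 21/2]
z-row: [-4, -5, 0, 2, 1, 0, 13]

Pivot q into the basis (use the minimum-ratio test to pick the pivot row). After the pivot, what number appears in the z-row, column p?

-11/4

Ratio test on column q — row 1: (13/2)/2 = 13/4; row 2: entry 0 ≤ 0. Minimum is 13/4 at row 1 (r leaves); pivot element 2.
Divide row 1 by 2; eliminate column q from the other rows.
z-row update in column p: -4 − (-5)·(1/4) = -11/4.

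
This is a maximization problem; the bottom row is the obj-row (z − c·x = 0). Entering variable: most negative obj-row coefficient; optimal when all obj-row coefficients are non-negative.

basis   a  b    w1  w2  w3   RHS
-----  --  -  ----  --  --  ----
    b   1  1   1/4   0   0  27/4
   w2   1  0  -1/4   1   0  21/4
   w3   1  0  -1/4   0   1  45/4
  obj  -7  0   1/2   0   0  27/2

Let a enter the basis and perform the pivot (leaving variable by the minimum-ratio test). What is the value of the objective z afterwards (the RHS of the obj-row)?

Ratio test on column a — row 1: (27/4)/1 = 27/4; row 2: (21/4)/1 = 21/4; row 3: (45/4)/1 = 45/4. Minimum is 21/4 at row 2 (w2 leaves); pivot element 1.
Pivot on row 2; the obj-row RHS becomes 27/2 − (-7)·(21/4) = 201/4.

201/4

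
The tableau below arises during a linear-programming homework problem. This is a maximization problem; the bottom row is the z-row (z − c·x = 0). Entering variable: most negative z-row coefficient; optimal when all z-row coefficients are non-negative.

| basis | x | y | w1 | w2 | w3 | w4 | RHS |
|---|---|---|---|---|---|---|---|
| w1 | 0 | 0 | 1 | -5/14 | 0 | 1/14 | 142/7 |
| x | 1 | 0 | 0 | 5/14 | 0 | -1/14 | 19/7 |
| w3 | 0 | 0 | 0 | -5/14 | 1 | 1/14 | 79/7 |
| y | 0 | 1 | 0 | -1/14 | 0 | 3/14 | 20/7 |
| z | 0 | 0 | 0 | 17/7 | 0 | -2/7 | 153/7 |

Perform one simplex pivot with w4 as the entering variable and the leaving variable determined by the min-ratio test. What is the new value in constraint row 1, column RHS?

Ratio test on column w4 — row 1: (142/7)/(1/14) = 284; row 2: entry -1/14 ≤ 0; row 3: (79/7)/(1/14) = 158; row 4: (20/7)/(3/14) = 40/3. Minimum is 40/3 at row 4 (y leaves); pivot element 3/14.
Divide row 4 by 3/14; eliminate column w4 from the other rows.
Row 1 update in column RHS: 142/7 − (1/14)·(40/3) = 58/3.

58/3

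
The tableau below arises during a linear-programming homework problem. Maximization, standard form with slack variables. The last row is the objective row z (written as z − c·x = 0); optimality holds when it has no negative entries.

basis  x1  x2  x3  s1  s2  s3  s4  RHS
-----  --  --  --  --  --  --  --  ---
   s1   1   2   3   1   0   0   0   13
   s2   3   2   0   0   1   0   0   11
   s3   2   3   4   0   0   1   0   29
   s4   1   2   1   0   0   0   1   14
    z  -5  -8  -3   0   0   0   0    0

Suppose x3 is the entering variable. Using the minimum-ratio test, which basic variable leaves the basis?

Column x3 entries and ratios — s1: 13/3 = 13/3; s2: 0 ≤ 0, skip; s3: 29/4 = 29/4; s4: 14/1 = 14.
Smallest ratio is 13/3 in the row of s1, so s1 leaves.

s1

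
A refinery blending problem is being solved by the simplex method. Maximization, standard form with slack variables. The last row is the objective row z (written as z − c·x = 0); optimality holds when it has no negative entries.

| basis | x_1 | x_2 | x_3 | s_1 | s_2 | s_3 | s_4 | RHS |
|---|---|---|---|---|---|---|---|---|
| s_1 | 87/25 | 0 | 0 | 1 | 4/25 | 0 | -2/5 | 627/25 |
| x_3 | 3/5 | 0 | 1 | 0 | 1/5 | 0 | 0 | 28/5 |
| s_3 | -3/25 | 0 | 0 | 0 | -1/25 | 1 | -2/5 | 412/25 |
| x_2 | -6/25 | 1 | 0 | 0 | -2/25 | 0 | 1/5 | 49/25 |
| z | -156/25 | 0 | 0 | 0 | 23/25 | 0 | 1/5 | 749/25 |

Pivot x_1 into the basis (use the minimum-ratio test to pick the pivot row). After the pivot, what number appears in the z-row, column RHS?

Ratio test on column x_1 — row 1: (627/25)/(87/25) = 209/29; row 2: (28/5)/(3/5) = 28/3; row 3: entry -3/25 ≤ 0; row 4: entry -6/25 ≤ 0. Minimum is 209/29 at row 1 (s_1 leaves); pivot element 87/25.
Divide row 1 by 87/25; eliminate column x_1 from the other rows.
z-row update in column RHS: 749/25 − (-156/25)·(209/29) = 2173/29.

2173/29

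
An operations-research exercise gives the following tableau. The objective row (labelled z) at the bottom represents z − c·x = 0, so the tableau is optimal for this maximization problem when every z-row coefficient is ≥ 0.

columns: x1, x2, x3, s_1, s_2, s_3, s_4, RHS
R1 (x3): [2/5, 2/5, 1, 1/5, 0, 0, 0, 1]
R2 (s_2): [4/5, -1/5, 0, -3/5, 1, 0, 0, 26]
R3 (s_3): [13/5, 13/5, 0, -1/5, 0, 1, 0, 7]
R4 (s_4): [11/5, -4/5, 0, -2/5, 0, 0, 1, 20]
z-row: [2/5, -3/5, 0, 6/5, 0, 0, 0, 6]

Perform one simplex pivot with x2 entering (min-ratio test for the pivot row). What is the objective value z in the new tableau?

Ratio test on column x2 — row 1: 1/(2/5) = 5/2; row 2: entry -1/5 ≤ 0; row 3: 7/(13/5) = 35/13; row 4: entry -4/5 ≤ 0. Minimum is 5/2 at row 1 (x3 leaves); pivot element 2/5.
Pivot on row 1; the z-row RHS becomes 6 − (-3/5)·(5/2) = 15/2.

15/2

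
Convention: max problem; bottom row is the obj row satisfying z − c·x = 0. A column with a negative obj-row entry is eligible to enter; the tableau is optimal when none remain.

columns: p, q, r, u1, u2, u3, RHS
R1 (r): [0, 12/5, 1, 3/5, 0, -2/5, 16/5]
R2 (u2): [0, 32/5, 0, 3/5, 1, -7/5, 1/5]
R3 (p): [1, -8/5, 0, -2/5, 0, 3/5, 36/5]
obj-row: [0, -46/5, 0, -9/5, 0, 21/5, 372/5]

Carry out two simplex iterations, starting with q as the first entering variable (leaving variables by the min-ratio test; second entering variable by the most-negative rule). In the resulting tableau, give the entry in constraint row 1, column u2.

-1

Ratio test on column q — row 1: (16/5)/(12/5) = 4/3; row 2: (1/5)/(32/5) = 1/32; row 3: entry -8/5 ≤ 0. Minimum is 1/32 at row 2 (u2 leaves); pivot element 32/5.
Divide row 2 by 32/5; eliminate column q from the other rows.
Second iteration: most negative obj-row entry is -15/16 in column u1, so u1 enters.
Ratio test on column u1 — row 1: (25/8)/(3/8) = 25/3; row 2: (1/32)/(3/32) = 1/3; row 3: entry -1/4 ≤ 0. Minimum is 1/3 at row 2 (q leaves); pivot element 3/32.
Divide row 2 by 3/32; eliminate column u1 from the other rows.
After both pivots, the entry at constraint row 1, column u2 is -1.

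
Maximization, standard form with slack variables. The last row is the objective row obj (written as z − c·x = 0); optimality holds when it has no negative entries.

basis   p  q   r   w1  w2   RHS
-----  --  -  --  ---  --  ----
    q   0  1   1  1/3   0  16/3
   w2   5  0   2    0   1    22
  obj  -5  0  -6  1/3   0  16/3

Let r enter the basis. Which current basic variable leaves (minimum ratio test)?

Column r entries and ratios — q: (16/3)/1 = 16/3; w2: 22/2 = 11.
Smallest ratio is 16/3 in the row of q, so q leaves.

q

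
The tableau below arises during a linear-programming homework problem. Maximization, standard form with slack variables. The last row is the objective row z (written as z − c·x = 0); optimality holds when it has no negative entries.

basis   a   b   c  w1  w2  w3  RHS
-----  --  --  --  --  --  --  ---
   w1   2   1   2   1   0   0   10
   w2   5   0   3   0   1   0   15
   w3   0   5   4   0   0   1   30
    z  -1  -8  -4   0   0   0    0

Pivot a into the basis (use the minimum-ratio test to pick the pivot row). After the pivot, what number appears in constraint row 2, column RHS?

3

Ratio test on column a — row 1: 10/2 = 5; row 2: 15/5 = 3; row 3: entry 0 ≤ 0. Minimum is 3 at row 2 (w2 leaves); pivot element 5.
Divide row 2 by 5; eliminate column a from the other rows.
In the new row 2, the RHS entry is the old entry divided by the pivot: 15/5 = 3.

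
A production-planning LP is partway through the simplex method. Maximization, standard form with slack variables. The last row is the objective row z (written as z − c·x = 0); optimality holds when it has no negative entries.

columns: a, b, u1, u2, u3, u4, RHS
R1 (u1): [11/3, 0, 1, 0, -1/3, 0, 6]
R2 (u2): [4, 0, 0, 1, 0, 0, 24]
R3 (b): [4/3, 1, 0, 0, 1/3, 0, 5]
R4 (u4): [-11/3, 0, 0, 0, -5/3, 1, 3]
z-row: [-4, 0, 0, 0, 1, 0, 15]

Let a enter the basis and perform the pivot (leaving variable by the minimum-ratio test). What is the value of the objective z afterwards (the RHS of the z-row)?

237/11

Ratio test on column a — row 1: 6/(11/3) = 18/11; row 2: 24/4 = 6; row 3: 5/(4/3) = 15/4; row 4: entry -11/3 ≤ 0. Minimum is 18/11 at row 1 (u1 leaves); pivot element 11/3.
Pivot on row 1; the z-row RHS becomes 15 − (-4)·(18/11) = 237/11.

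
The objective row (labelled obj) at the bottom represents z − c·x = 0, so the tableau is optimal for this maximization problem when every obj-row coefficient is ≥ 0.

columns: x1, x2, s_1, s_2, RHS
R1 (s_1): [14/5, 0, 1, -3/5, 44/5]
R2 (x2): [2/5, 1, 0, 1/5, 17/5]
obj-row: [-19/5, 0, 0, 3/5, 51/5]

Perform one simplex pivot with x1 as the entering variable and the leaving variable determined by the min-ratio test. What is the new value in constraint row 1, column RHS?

22/7

Ratio test on column x1 — row 1: (44/5)/(14/5) = 22/7; row 2: (17/5)/(2/5) = 17/2. Minimum is 22/7 at row 1 (s_1 leaves); pivot element 14/5.
Divide row 1 by 14/5; eliminate column x1 from the other rows.
In the new row 1, the RHS entry is the old entry divided by the pivot: (44/5)/(14/5) = 22/7.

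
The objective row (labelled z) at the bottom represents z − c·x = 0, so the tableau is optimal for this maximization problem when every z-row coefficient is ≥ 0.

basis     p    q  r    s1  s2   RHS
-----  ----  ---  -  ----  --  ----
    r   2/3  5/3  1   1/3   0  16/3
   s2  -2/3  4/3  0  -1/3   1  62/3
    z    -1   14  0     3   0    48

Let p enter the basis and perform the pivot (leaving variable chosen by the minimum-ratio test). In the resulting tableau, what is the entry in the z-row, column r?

Ratio test on column p — row 1: (16/3)/(2/3) = 8; row 2: entry -2/3 ≤ 0. Minimum is 8 at row 1 (r leaves); pivot element 2/3.
Divide row 1 by 2/3; eliminate column p from the other rows.
z-row update in column r: 0 − (-1)·(3/2) = 3/2.

3/2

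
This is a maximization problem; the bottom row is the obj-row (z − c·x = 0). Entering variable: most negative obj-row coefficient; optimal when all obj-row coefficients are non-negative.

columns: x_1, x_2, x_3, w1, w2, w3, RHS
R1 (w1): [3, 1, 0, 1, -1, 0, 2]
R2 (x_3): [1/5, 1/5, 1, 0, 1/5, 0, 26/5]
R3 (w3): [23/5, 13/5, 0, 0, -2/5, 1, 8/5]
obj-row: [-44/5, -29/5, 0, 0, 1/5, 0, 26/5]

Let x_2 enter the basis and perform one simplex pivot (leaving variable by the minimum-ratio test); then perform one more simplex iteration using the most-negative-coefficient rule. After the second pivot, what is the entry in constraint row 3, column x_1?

Ratio test on column x_2 — row 1: 2/1 = 2; row 2: (26/5)/(1/5) = 26; row 3: (8/5)/(13/5) = 8/13. Minimum is 8/13 at row 3 (w3 leaves); pivot element 13/5.
Divide row 3 by 13/5; eliminate column x_2 from the other rows.
Second iteration: most negative obj-row entry is -9/13 in column w2, so w2 enters.
Ratio test on column w2 — row 1: entry -11/13 ≤ 0; row 2: (66/13)/(3/13) = 22; row 3: entry -2/13 ≤ 0. Minimum is 22 at row 2 (x_3 leaves); pivot element 3/13.
Divide row 2 by 3/13; eliminate column w2 from the other rows.
After both pivots, the entry at constraint row 3, column x_1 is 5/3.

5/3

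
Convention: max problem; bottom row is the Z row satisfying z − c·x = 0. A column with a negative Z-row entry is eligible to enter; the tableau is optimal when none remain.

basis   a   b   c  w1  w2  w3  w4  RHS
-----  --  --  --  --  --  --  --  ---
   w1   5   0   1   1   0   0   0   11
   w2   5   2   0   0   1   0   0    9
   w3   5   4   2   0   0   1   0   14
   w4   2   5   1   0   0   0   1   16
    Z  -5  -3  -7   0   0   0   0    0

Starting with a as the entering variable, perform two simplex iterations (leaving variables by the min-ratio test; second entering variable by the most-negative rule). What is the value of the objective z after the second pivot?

23

Ratio test on column a — row 1: 11/5 = 11/5; row 2: 9/5 = 9/5; row 3: 14/5 = 14/5; row 4: 16/2 = 8. Minimum is 9/5 at row 2 (w2 leaves); pivot element 5.
Pivot on row 2; the Z-row RHS becomes 0 − (-5)·(9/5) = 9.
Next entering variable (most negative Z-row entry -7): c.
Ratio test on column c — row 1: 2/1 = 2; row 2: entry 0 ≤ 0; row 3: 5/2 = 5/2; row 4: (62/5)/1 = 62/5. Minimum is 2 at row 1 (w1 leaves); pivot element 1.
After the second pivot the Z-row RHS is 9 − (-7)·2 = 23.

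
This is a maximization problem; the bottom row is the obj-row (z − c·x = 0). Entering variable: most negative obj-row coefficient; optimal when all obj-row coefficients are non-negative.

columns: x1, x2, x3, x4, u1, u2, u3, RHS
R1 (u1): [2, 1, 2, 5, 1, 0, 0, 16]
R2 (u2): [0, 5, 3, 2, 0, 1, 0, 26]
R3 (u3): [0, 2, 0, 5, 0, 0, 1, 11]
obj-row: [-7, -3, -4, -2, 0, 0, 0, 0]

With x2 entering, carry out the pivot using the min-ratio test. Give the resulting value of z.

78/5

Ratio test on column x2 — row 1: 16/1 = 16; row 2: 26/5 = 26/5; row 3: 11/2 = 11/2. Minimum is 26/5 at row 2 (u2 leaves); pivot element 5.
Pivot on row 2; the obj-row RHS becomes 0 − (-3)·(26/5) = 78/5.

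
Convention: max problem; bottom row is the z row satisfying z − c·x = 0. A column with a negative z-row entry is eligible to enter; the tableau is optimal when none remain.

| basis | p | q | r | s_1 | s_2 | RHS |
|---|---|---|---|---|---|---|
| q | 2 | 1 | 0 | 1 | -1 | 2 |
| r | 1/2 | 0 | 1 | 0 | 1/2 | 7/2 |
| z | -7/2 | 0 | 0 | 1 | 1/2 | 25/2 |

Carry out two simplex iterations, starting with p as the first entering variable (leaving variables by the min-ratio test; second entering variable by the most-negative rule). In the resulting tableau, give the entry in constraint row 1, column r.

Ratio test on column p — row 1: 2/2 = 1; row 2: (7/2)/(1/2) = 7. Minimum is 1 at row 1 (q leaves); pivot element 2.
Divide row 1 by 2; eliminate column p from the other rows.
Second iteration: most negative z-row entry is -5/4 in column s_2, so s_2 enters.
Ratio test on column s_2 — row 1: entry -1/2 ≤ 0; row 2: 3/(3/4) = 4. Minimum is 4 at row 2 (r leaves); pivot element 3/4.
Divide row 2 by 3/4; eliminate column s_2 from the other rows.
After both pivots, the entry at constraint row 1, column r is 2/3.

2/3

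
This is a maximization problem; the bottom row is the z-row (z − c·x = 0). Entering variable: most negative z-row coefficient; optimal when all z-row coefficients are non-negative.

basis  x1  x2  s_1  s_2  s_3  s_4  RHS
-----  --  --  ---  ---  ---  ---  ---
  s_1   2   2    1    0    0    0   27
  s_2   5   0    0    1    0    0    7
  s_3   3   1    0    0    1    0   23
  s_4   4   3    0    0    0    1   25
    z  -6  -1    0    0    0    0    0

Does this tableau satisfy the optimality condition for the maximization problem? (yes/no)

The z-row has a negative entry -6 in column x1, so it is not optimal.

no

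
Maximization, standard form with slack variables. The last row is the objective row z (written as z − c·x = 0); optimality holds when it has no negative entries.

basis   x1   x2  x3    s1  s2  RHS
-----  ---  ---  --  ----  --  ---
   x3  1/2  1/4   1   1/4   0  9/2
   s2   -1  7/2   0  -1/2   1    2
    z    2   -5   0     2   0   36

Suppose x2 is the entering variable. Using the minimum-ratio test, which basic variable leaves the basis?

s2

Column x2 entries and ratios — x3: (9/2)/(1/4) = 18; s2: 2/(7/2) = 4/7.
Smallest ratio is 4/7 in the row of s2, so s2 leaves.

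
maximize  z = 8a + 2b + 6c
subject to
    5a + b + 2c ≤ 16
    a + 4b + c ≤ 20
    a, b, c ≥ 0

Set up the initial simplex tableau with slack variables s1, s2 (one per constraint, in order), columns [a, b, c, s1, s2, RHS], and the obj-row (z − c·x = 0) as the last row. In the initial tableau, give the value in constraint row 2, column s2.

1

Slack s2 belongs to constraint 2; its column is the unit vector e_2, so the entry in row 2 is 1.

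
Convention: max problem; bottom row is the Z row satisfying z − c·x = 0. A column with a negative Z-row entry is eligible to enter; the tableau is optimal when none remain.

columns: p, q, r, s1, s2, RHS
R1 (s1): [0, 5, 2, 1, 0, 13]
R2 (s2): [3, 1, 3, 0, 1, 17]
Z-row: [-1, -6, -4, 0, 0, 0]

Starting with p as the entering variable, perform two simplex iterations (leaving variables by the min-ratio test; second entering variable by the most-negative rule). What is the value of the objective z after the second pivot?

Ratio test on column p — row 1: entry 0 ≤ 0; row 2: 17/3 = 17/3. Minimum is 17/3 at row 2 (s2 leaves); pivot element 3.
Pivot on row 2; the Z-row RHS becomes 0 − (-1)·(17/3) = 17/3.
Next entering variable (most negative Z-row entry -17/3): q.
Ratio test on column q — row 1: 13/5 = 13/5; row 2: (17/3)/(1/3) = 17. Minimum is 13/5 at row 1 (s1 leaves); pivot element 5.
After the second pivot the Z-row RHS is 17/3 − (-17/3)·(13/5) = 102/5.

102/5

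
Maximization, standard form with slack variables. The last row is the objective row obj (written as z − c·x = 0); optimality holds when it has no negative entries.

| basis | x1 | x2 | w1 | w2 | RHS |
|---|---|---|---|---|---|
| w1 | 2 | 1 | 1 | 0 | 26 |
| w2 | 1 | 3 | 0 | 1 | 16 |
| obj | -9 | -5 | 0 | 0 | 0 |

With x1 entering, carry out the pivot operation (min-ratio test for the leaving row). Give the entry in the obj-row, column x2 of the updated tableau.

-1/2

Ratio test on column x1 — row 1: 26/2 = 13; row 2: 16/1 = 16. Minimum is 13 at row 1 (w1 leaves); pivot element 2.
Divide row 1 by 2; eliminate column x1 from the other rows.
obj-row update in column x2: -5 − (-9)·(1/2) = -1/2.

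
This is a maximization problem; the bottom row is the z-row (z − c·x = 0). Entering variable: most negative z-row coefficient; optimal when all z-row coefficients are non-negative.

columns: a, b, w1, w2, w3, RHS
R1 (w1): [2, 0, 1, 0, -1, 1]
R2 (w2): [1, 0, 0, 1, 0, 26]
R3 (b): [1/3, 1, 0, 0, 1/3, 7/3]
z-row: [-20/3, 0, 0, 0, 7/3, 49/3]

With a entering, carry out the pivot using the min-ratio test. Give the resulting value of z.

59/3

Ratio test on column a — row 1: 1/2 = 1/2; row 2: 26/1 = 26; row 3: (7/3)/(1/3) = 7. Minimum is 1/2 at row 1 (w1 leaves); pivot element 2.
Pivot on row 1; the z-row RHS becomes 49/3 − (-20/3)·(1/2) = 59/3.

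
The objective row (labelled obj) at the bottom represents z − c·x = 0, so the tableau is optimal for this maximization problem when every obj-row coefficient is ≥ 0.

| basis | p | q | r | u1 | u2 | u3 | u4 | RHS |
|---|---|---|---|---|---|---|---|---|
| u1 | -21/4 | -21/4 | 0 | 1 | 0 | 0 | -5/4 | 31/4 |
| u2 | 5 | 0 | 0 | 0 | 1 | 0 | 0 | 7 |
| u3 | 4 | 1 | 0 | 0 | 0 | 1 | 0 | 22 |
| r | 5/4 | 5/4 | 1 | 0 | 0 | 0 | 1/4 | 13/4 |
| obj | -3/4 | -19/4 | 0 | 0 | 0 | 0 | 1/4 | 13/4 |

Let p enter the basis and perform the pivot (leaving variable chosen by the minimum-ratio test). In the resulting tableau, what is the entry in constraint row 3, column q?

Ratio test on column p — row 1: entry -21/4 ≤ 0; row 2: 7/5 = 7/5; row 3: 22/4 = 11/2; row 4: (13/4)/(5/4) = 13/5. Minimum is 7/5 at row 2 (u2 leaves); pivot element 5.
Divide row 2 by 5; eliminate column p from the other rows.
Row 3 update in column q: 1 − 4·0 = 1.

1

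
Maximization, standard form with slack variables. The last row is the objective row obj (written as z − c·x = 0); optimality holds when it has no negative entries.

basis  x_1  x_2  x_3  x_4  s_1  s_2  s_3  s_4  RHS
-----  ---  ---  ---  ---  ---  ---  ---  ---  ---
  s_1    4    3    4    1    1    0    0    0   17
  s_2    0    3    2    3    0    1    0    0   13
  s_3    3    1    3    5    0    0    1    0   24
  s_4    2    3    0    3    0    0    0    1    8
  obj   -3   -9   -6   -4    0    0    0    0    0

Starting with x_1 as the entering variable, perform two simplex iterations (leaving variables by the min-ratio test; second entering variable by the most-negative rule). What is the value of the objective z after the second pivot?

27/2

Ratio test on column x_1 — row 1: 17/4 = 17/4; row 2: entry 0 ≤ 0; row 3: 24/3 = 8; row 4: 8/2 = 4. Minimum is 4 at row 4 (s_4 leaves); pivot element 2.
Pivot on row 4; the obj-row RHS becomes 0 − (-3)·4 = 12.
Next entering variable (most negative obj-row entry -6): x_3.
Ratio test on column x_3 — row 1: 1/4 = 1/4; row 2: 13/2 = 13/2; row 3: 12/3 = 4; row 4: entry 0 ≤ 0. Minimum is 1/4 at row 1 (s_1 leaves); pivot element 4.
After the second pivot the obj-row RHS is 12 − (-6)·(1/4) = 27/2.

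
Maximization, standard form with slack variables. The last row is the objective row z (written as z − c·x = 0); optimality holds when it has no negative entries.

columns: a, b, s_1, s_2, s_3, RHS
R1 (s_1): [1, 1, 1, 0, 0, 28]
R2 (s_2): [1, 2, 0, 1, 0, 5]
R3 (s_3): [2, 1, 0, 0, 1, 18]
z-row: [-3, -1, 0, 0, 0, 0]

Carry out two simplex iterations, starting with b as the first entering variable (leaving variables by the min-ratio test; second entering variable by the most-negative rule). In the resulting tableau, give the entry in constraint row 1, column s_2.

-1

Ratio test on column b — row 1: 28/1 = 28; row 2: 5/2 = 5/2; row 3: 18/1 = 18. Minimum is 5/2 at row 2 (s_2 leaves); pivot element 2.
Divide row 2 by 2; eliminate column b from the other rows.
Second iteration: most negative z-row entry is -5/2 in column a, so a enters.
Ratio test on column a — row 1: (51/2)/(1/2) = 51; row 2: (5/2)/(1/2) = 5; row 3: (31/2)/(3/2) = 31/3. Minimum is 5 at row 2 (b leaves); pivot element 1/2.
Divide row 2 by 1/2; eliminate column a from the other rows.
After both pivots, the entry at constraint row 1, column s_2 is -1.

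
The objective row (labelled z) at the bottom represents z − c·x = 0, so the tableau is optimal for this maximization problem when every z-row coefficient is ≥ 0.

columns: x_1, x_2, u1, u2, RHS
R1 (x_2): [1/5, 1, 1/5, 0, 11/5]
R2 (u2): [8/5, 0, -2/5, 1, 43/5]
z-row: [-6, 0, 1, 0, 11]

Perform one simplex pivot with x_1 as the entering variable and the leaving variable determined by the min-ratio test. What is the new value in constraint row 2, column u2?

5/8

Ratio test on column x_1 — row 1: (11/5)/(1/5) = 11; row 2: (43/5)/(8/5) = 43/8. Minimum is 43/8 at row 2 (u2 leaves); pivot element 8/5.
Divide row 2 by 8/5; eliminate column x_1 from the other rows.
In the new row 2, the u2 entry is the old entry divided by the pivot: 1/(8/5) = 5/8.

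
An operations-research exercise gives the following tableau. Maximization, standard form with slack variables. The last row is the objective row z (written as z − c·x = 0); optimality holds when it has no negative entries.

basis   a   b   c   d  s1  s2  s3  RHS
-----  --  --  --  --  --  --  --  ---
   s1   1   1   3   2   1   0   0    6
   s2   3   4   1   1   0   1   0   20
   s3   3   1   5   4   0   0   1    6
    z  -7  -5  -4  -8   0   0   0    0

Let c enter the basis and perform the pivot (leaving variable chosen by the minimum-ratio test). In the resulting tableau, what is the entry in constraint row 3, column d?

4/5

Ratio test on column c — row 1: 6/3 = 2; row 2: 20/1 = 20; row 3: 6/5 = 6/5. Minimum is 6/5 at row 3 (s3 leaves); pivot element 5.
Divide row 3 by 5; eliminate column c from the other rows.
In the new row 3, the d entry is the old entry divided by the pivot: 4/5 = 4/5.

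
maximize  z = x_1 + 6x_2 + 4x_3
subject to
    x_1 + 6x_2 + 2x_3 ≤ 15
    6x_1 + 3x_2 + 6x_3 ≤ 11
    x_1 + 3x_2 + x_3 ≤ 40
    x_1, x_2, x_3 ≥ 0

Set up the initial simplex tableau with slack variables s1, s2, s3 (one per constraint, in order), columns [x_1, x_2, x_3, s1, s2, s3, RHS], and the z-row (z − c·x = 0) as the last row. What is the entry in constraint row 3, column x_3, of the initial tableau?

Constraint 3 has coefficient 1 on x_3.

1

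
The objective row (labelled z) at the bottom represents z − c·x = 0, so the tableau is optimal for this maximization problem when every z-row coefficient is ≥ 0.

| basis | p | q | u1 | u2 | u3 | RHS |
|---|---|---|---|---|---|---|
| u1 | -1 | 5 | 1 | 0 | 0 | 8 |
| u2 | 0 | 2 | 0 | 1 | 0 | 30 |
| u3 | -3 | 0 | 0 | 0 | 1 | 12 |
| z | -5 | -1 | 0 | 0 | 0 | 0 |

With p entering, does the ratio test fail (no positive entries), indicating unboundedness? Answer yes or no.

Every constraint-row entry in column p is ≤ 0, so increasing p is unbounded.

yes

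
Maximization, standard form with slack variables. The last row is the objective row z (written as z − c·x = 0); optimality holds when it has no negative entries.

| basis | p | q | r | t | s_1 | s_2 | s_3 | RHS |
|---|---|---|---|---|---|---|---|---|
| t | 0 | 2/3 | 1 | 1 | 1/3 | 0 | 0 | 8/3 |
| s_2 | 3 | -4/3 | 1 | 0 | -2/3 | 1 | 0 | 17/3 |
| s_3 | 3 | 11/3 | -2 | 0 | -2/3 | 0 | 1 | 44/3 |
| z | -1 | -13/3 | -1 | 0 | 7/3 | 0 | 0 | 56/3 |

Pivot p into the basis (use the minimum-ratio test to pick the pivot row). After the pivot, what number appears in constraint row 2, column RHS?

Ratio test on column p — row 1: entry 0 ≤ 0; row 2: (17/3)/3 = 17/9; row 3: (44/3)/3 = 44/9. Minimum is 17/9 at row 2 (s_2 leaves); pivot element 3.
Divide row 2 by 3; eliminate column p from the other rows.
In the new row 2, the RHS entry is the old entry divided by the pivot: (17/3)/3 = 17/9.

17/9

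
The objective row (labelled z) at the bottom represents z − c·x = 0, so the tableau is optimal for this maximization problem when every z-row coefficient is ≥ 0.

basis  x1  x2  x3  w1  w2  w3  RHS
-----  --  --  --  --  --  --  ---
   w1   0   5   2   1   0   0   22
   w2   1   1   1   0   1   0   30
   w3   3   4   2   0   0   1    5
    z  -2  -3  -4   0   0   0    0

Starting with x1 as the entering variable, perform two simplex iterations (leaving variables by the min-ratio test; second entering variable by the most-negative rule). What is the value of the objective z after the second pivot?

10

Ratio test on column x1 — row 1: entry 0 ≤ 0; row 2: 30/1 = 30; row 3: 5/3 = 5/3. Minimum is 5/3 at row 3 (w3 leaves); pivot element 3.
Pivot on row 3; the z-row RHS becomes 0 − (-2)·(5/3) = 10/3.
Next entering variable (most negative z-row entry -8/3): x3.
Ratio test on column x3 — row 1: 22/2 = 11; row 2: (85/3)/(1/3) = 85; row 3: (5/3)/(2/3) = 5/2. Minimum is 5/2 at row 3 (x1 leaves); pivot element 2/3.
After the second pivot the z-row RHS is 10/3 − (-8/3)·(5/2) = 10.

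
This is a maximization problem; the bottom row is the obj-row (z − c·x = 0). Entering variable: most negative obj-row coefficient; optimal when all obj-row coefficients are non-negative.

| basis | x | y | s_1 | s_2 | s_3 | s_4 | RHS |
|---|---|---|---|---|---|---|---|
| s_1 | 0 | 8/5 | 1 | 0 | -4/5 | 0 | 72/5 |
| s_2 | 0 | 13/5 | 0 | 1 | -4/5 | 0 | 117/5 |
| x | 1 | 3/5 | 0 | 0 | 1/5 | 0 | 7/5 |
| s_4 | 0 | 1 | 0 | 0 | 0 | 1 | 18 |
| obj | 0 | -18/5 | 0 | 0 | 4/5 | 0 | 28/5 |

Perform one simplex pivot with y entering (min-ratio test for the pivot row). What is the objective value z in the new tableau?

Ratio test on column y — row 1: (72/5)/(8/5) = 9; row 2: (117/5)/(13/5) = 9; row 3: (7/5)/(3/5) = 7/3; row 4: 18/1 = 18. Minimum is 7/3 at row 3 (x leaves); pivot element 3/5.
Pivot on row 3; the obj-row RHS becomes 28/5 − (-18/5)·(7/3) = 14.

14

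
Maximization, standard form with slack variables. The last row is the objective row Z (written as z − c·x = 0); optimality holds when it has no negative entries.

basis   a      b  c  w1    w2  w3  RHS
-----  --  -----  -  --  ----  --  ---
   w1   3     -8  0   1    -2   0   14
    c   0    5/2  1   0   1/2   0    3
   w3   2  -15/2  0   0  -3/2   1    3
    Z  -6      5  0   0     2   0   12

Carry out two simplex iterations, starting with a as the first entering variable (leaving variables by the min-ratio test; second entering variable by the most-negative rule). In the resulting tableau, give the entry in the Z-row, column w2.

1

Ratio test on column a — row 1: 14/3 = 14/3; row 2: entry 0 ≤ 0; row 3: 3/2 = 3/2. Minimum is 3/2 at row 3 (w3 leaves); pivot element 2.
Divide row 3 by 2; eliminate column a from the other rows.
Second iteration: most negative Z-row entry is -35/2 in column b, so b enters.
Ratio test on column b — row 1: (19/2)/(13/4) = 38/13; row 2: 3/(5/2) = 6/5; row 3: entry -15/4 ≤ 0. Minimum is 6/5 at row 2 (c leaves); pivot element 5/2.
Divide row 2 by 5/2; eliminate column b from the other rows.
After both pivots, the entry at the Z-row, column w2 is 1.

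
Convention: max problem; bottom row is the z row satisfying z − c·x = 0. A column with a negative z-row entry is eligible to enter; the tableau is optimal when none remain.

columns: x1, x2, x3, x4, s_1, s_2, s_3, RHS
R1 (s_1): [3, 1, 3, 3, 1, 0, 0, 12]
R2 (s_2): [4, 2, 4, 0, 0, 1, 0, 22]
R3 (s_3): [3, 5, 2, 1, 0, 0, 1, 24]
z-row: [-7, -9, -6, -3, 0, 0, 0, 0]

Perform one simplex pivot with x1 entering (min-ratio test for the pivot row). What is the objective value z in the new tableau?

28

Ratio test on column x1 — row 1: 12/3 = 4; row 2: 22/4 = 11/2; row 3: 24/3 = 8. Minimum is 4 at row 1 (s_1 leaves); pivot element 3.
Pivot on row 1; the z-row RHS becomes 0 − (-7)·4 = 28.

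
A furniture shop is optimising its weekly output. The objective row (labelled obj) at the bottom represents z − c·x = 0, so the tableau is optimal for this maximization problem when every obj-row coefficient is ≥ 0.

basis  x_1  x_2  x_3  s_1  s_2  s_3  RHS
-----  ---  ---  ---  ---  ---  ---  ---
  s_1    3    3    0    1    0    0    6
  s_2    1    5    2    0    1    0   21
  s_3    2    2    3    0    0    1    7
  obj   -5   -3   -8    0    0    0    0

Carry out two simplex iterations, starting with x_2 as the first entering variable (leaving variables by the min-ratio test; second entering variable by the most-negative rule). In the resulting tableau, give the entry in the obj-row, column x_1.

Ratio test on column x_2 — row 1: 6/3 = 2; row 2: 21/5 = 21/5; row 3: 7/2 = 7/2. Minimum is 2 at row 1 (s_1 leaves); pivot element 3.
Divide row 1 by 3; eliminate column x_2 from the other rows.
Second iteration: most negative obj-row entry is -8 in column x_3, so x_3 enters.
Ratio test on column x_3 — row 1: entry 0 ≤ 0; row 2: 11/2 = 11/2; row 3: 3/3 = 1. Minimum is 1 at row 3 (s_3 leaves); pivot element 3.
Divide row 3 by 3; eliminate column x_3 from the other rows.
After both pivots, the entry at the obj-row, column x_1 is -2.

-2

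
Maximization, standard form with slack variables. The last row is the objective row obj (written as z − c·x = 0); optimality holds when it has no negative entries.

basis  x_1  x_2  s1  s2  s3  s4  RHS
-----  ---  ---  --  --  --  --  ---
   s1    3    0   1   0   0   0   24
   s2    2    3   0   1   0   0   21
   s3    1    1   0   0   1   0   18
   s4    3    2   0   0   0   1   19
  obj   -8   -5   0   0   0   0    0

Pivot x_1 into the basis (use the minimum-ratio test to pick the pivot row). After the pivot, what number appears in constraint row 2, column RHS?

Ratio test on column x_1 — row 1: 24/3 = 8; row 2: 21/2 = 21/2; row 3: 18/1 = 18; row 4: 19/3 = 19/3. Minimum is 19/3 at row 4 (s4 leaves); pivot element 3.
Divide row 4 by 3; eliminate column x_1 from the other rows.
Row 2 update in column RHS: 21 − 2·(19/3) = 25/3.

25/3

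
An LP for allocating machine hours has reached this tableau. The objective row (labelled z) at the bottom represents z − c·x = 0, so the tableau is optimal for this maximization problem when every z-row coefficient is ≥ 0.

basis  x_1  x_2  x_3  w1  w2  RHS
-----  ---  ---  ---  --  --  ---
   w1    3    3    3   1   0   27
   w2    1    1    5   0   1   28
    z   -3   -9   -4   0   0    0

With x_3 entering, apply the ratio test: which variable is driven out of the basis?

w2

Column x_3 entries and ratios — w1: 27/3 = 9; w2: 28/5 = 28/5.
Smallest ratio is 28/5 in the row of w2, so w2 leaves.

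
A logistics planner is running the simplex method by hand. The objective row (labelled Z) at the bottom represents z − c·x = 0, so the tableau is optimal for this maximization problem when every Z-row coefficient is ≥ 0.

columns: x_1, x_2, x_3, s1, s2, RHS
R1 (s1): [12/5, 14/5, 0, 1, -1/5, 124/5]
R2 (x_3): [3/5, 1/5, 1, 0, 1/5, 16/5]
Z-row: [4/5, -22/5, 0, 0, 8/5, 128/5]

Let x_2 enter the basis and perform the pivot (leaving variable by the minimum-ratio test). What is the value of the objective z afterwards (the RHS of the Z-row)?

452/7

Ratio test on column x_2 — row 1: (124/5)/(14/5) = 62/7; row 2: (16/5)/(1/5) = 16. Minimum is 62/7 at row 1 (s1 leaves); pivot element 14/5.
Pivot on row 1; the Z-row RHS becomes 128/5 − (-22/5)·(62/7) = 452/7.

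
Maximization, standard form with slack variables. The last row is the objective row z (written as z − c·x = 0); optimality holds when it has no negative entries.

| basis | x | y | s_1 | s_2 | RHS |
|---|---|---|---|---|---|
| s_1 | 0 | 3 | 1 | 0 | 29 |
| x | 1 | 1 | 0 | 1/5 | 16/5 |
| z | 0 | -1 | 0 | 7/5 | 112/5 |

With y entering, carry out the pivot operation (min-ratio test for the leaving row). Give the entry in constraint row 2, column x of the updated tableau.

Ratio test on column y — row 1: 29/3 = 29/3; row 2: (16/5)/1 = 16/5. Minimum is 16/5 at row 2 (x leaves); pivot element 1.
Divide row 2 by 1; eliminate column y from the other rows.
In the new row 2, the x entry is the old entry divided by the pivot: 1/1 = 1.

1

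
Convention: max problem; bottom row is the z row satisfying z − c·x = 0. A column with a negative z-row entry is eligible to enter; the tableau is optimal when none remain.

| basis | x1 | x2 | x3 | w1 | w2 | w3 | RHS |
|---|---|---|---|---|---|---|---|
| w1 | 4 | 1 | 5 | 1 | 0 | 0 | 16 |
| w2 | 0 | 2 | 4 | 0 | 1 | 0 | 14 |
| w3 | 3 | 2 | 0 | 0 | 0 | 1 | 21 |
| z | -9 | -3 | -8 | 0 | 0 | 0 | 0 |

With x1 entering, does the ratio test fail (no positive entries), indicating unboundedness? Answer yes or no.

Column x1 has positive entries in row(s) 1, 3, so the ratio test bounds it — not unbounded.

no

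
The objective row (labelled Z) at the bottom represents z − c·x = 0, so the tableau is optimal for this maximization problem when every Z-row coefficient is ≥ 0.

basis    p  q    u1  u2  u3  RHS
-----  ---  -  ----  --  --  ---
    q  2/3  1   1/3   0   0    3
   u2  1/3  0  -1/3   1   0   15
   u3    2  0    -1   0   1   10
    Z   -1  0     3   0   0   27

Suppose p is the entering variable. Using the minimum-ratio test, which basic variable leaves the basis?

q

Column p entries and ratios — q: 3/(2/3) = 9/2; u2: 15/(1/3) = 45; u3: 10/2 = 5.
Smallest ratio is 9/2 in the row of q, so q leaves.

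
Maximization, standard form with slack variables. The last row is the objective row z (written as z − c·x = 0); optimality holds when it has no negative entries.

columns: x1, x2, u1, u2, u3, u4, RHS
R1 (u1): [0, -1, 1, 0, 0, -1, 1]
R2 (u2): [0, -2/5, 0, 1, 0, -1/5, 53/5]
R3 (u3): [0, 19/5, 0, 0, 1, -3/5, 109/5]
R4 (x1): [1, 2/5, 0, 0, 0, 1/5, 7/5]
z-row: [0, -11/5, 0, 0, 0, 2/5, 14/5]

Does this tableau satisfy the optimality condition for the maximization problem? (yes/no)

no

The z-row has a negative entry -11/5 in column x2, so it is not optimal.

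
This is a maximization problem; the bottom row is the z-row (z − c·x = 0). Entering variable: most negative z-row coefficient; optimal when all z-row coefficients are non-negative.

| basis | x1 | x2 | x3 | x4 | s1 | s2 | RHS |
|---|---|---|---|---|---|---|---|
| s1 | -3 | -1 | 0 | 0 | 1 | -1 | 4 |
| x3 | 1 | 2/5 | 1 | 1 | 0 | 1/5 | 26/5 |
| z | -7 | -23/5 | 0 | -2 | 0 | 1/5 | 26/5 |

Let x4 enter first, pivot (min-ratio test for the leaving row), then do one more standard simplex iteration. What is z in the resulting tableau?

Ratio test on column x4 — row 1: entry 0 ≤ 0; row 2: (26/5)/1 = 26/5. Minimum is 26/5 at row 2 (x3 leaves); pivot element 1.
Pivot on row 2; the z-row RHS becomes 26/5 − (-2)·(26/5) = 78/5.
Next entering variable (most negative z-row entry -5): x1.
Ratio test on column x1 — row 1: entry -3 ≤ 0; row 2: (26/5)/1 = 26/5. Minimum is 26/5 at row 2 (x4 leaves); pivot element 1.
After the second pivot the z-row RHS is 78/5 − (-5)·(26/5) = 208/5.

208/5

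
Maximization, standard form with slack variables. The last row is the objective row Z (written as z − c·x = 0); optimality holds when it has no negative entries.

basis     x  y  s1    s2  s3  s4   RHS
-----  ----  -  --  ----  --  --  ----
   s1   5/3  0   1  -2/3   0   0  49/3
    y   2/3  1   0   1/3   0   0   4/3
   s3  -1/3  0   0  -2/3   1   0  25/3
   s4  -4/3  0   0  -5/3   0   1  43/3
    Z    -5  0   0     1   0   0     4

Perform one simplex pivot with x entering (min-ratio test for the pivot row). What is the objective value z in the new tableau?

14

Ratio test on column x — row 1: (49/3)/(5/3) = 49/5; row 2: (4/3)/(2/3) = 2; row 3: entry -1/3 ≤ 0; row 4: entry -4/3 ≤ 0. Minimum is 2 at row 2 (y leaves); pivot element 2/3.
Pivot on row 2; the Z-row RHS becomes 4 − (-5)·2 = 14.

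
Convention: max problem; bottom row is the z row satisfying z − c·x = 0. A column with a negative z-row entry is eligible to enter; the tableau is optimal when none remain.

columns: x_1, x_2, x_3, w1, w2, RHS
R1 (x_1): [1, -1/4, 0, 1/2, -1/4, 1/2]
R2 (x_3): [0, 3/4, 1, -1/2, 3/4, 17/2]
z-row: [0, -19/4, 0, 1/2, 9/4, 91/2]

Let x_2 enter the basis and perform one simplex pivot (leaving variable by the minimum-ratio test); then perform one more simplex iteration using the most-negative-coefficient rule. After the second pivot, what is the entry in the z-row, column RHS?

126

Ratio test on column x_2 — row 1: entry -1/4 ≤ 0; row 2: (17/2)/(3/4) = 34/3. Minimum is 34/3 at row 2 (x_3 leaves); pivot element 3/4.
Divide row 2 by 3/4; eliminate column x_2 from the other rows.
Second iteration: most negative z-row entry is -8/3 in column w1, so w1 enters.
Ratio test on column w1 — row 1: (10/3)/(1/3) = 10; row 2: entry -2/3 ≤ 0. Minimum is 10 at row 1 (x_1 leaves); pivot element 1/3.
Divide row 1 by 1/3; eliminate column w1 from the other rows.
After both pivots, the entry at the z-row, column RHS is 126.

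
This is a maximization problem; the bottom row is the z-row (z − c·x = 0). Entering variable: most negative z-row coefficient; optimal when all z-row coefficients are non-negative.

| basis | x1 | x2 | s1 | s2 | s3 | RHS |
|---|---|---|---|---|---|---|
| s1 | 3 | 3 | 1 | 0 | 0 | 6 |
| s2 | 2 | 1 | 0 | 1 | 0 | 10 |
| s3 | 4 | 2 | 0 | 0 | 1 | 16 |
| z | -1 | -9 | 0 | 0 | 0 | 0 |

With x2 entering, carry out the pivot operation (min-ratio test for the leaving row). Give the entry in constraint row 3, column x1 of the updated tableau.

Ratio test on column x2 — row 1: 6/3 = 2; row 2: 10/1 = 10; row 3: 16/2 = 8. Minimum is 2 at row 1 (s1 leaves); pivot element 3.
Divide row 1 by 3; eliminate column x2 from the other rows.
Row 3 update in column x1: 4 − 2·1 = 2.

2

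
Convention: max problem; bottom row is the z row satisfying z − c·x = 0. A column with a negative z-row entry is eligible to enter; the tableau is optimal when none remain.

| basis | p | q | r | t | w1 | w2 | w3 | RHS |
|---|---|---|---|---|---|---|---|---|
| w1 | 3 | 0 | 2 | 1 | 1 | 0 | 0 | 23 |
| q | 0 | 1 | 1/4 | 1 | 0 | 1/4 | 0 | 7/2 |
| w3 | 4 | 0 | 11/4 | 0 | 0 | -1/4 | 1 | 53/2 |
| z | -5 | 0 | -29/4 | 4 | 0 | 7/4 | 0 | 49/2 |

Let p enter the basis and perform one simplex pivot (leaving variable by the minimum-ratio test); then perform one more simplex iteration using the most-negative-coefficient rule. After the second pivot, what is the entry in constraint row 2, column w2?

Ratio test on column p — row 1: 23/3 = 23/3; row 2: entry 0 ≤ 0; row 3: (53/2)/4 = 53/8. Minimum is 53/8 at row 3 (w3 leaves); pivot element 4.
Divide row 3 by 4; eliminate column p from the other rows.
Second iteration: most negative z-row entry is -61/16 in column r, so r enters.
Ratio test on column r — row 1: entry -1/16 ≤ 0; row 2: (7/2)/(1/4) = 14; row 3: (53/8)/(11/16) = 106/11. Minimum is 106/11 at row 3 (p leaves); pivot element 11/16.
Divide row 3 by 11/16; eliminate column r from the other rows.
After both pivots, the entry at constraint row 2, column w2 is 3/11.

3/11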